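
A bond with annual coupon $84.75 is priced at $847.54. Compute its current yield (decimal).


Formula: Current yield = annual coupon / price
Substituting: CY = $84.75 / $847.54
CY = 0.099995

0.099995


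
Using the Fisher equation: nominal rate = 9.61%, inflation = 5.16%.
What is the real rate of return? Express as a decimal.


Formula: (1 + r_real) = (1 + r_nom) / (1 + inflation)
Substituting: (1 + r_real) = 1.0961 / 1.0516
(1 + r_real) = 1.042316
r_real = 1.042316 - 1 = 0.042316

0.042316


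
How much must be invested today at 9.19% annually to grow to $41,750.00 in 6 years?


Formula: PV = FV / (1 + r)^n
Substituting: PV = $41,750.00 / (1 + 0.0919)^6
Discount factor: (1.0919)^6 = 1.694717
PV = $41,750.00 / 1.694717 = $24,635.38

$24,635.38


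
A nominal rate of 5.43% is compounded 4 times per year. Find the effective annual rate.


Formula: EAR = (1 + r/m)^m - 1
Period rate: r/m = 0.0543 / 4 = 0.013575
Compounding: (1 + 0.013575)^4 = 1.055416
EAR = 1.055416 - 1 = 0.055416

0.055416


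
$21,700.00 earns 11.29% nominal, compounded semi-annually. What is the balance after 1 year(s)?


Formula: FV = P * (1 + r/m)^(m*t)
Period rate: r/m = 0.1129 / 2 = 0.05645
Total periods: m*t = 2 * 1 = 2
Growth factor: (1 + 0.05645)^2 = 1.116087
FV = $21,700.00 * 1.116087 = $24,219.08

$24,219.08


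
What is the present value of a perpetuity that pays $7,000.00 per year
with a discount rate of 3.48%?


Formula: PV = C / r
Substituting: PV = $7,000.00 / 0.0348
PV = $201,149.43

$201,149.43


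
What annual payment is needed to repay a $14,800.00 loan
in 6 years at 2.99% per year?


Formula: PMT = PV * r / (1 - (1+r)^(-n))
Denominator: 1 - (1 + 0.0299)^(-6) = 0.162028
Numerator: $14,800.00 * 0.0299 = 442.52
PMT = 442.52 / 0.162028 = $2,731.14

$2,731.14


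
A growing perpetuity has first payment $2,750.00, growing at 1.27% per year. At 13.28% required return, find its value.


Formula: PV = C / (r - g)
Spread: r - g = 0.1328 - 0.0127 = 0.1201
Substituting: PV = $2,750.00 / 0.1201
PV = $22,897.59

$22,897.59


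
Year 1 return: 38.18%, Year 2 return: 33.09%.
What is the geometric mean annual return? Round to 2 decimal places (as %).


Formula: Geometric mean = ((1+r1)*(1+r2))^(1/2) - 1
Product: (1 + 0.3818) * (1 + 0.3309) = 1.3818 * 1.3309 = 1.839038
Square root: 1.839038^0.5 = 1.356111
Geometric mean = 1.356111 - 1 = 0.356111
As percentage: 35.61%

35.61%


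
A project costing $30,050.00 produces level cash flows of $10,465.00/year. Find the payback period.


Formula: Payback = investment / annual cash flow
Substituting: Payback = $30,050.00 / $10,465.00
Payback = 2.8715 years

2.8715 years


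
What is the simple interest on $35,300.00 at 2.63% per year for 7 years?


Formula: I = P * r * t
Substituting: I = $35,300.00 * 0.0263 * 7
Step: I = $35,300.00 * 0.1841
I = $6,498.73

$6,498.73


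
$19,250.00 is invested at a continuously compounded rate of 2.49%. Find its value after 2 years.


Formula: FV = P * e^(r*t)
Exponent: r*t = 0.0249 * 2 = 0.0498
e^(0.0498) = 1.051061
FV = $19,250.00 * 1.051061 = $20,232.92

$20,232.92


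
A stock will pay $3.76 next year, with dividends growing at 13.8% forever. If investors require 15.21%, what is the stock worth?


Formula: P = D1 / (r - g)
Spread: r - g = 0.1521 - 0.138 = 0.0141
Substituting: P = $3.76 / 0.0141
P = $266.67

$266.67


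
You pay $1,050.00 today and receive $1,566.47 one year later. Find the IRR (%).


Formula: IRR = C1/C0 - 1
Substituting: IRR = $1,566.47 / $1,050.00 - 1
Ratio: 1.491876 - 1 = 0.491876
IRR = 49.1876%

49.1876%


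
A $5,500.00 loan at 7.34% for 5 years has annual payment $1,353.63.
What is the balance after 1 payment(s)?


Formula: Balance = PV*(1+r)^k - PMT*((1+r)^k - 1)/r
Growth: (1 + 0.0734)^1 = 1.0734
Accumulated factor: ((1+r)^k - 1)/r = 1.0
Balance = $5,500.00 * 1.0734 - $1,353.63 * 1.0
Balance = $4,550.07

$4,550.07


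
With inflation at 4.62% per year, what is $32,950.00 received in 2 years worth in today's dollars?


Formula: Real value = nominal / (1 + inflation)^years
Price level: (1 + 0.0462)^2 = 1.094534
Real value = $32,950.00 / 1.094534 = $30,104.12

$30,104.12


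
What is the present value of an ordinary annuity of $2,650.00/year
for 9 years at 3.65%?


Formula: PV = PMT * (1 - (1+r)^(-n)) / r
Discount factor: (1 + 0.0365)^(-9) = 0.72423
Bracket: 1 - 0.72423 = 0.27577
PV = $2,650.00 * 0.27577 / 0.0365 = $20,021.69

$20,021.69


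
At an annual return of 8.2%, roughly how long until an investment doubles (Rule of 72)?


Formula: Years ≈ 72 / r
Substituting: Years ≈ 72 / 8.2
Years ≈ 8.8

8.8 years


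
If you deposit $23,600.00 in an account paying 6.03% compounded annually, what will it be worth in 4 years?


Formula: FV = P * (1 + r)^n
Substituting: FV = $23,600.00 * (1 + 0.0603)^4
Growth factor: (1.0603)^4 = 1.263907
FV = $23,600.00 * 1.263907 = $29,828.20

$29,828.20


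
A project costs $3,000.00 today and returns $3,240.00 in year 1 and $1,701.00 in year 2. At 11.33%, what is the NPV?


Formula: NPV = C0 + C1/(1+r) + C2/(1+r)^2
Discount C1: $3,240.00 / (1 + 0.1133) = $2,910.27
Discount C2: $1,701.00 / (1 + 0.1133)^2 = $1,372.40
NPV = -$3,000.00 + $2,910.27 + $1,372.40 = $1,282.66

$1,282.66


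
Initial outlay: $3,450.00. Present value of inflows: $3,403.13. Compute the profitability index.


Formula: PI = PV(cash flows) / initial investment
Substituting: PI = $3,403.13 / $3,450.00
PI = 0.9864

0.9864


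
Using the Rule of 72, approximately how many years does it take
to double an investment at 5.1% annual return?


Formula: Years ≈ 72 / r
Substituting: Years ≈ 72 / 5.1
Years ≈ 14.1

14.1 years


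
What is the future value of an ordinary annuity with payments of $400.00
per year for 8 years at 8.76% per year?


Formula: FV = PMT * ((1+r)^n - 1) / r
Growth factor: (1 + 0.0876)^8 = 1.957734
Numerator: 1.957734 - 1 = 0.957734
FV = $400.00 * 0.957734 / 0.0876 = $4,373.21

$4,373.21


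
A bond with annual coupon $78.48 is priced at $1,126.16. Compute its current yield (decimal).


Formula: Current yield = annual coupon / price
Substituting: CY = $78.48 / $1,126.16
CY = 0.069688

0.069688


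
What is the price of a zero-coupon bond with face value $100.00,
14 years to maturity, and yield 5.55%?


Formula: Price = FV / (1 + r)^n
Substituting: Price = $100.00 / (1 + 0.0555)^14
Discount factor: (1.0555)^14 = 2.130175
Price = $100.00 / 2.130175 = $46.94

$46.94


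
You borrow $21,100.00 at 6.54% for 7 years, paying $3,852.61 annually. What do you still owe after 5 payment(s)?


Formula: Balance = PV*(1+r)^k - PMT*((1+r)^k - 1)/r
Growth: (1 + 0.0654)^5 = 1.372662
Accumulated factor: ((1+r)^k - 1)/r = 5.698189
Balance = $21,100.00 * 1.372662 - $3,852.61 * 5.698189
Balance = $7,010.26

$7,010.26


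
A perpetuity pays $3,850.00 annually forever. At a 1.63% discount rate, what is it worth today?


Formula: PV = C / r
Substituting: PV = $3,850.00 / 0.0163
PV = $236,196.32

$236,196.32


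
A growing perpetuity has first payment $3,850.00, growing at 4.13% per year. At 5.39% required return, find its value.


Formula: PV = C / (r - g)
Spread: r - g = 0.0539 - 0.0413 = 0.0126
Substituting: PV = $3,850.00 / 0.0126
PV = $305,555.56

$305,555.56


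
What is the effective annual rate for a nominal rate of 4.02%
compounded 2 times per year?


Formula: EAR = (1 + r/m)^m - 1
Period rate: r/m = 0.0402 / 2 = 0.0201
Compounding: (1 + 0.0201)^2 = 1.040604
EAR = 1.040604 - 1 = 0.040604

0.040604


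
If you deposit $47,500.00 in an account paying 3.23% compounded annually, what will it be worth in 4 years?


Formula: FV = P * (1 + r)^n
Substituting: FV = $47,500.00 * (1 + 0.0323)^4
Growth factor: (1.0323)^4 = 1.135596
FV = $47,500.00 * 1.135596 = $53,940.79

$53,940.79


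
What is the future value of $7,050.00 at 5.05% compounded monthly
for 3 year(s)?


Formula: FV = P * (1 + r/m)^(m*t)
Period rate: r/m = 0.0505 / 12 = 0.004208
Total periods: m*t = 12 * 3 = 36
Growth factor: (1 + 0.004208)^36 = 1.163208
FV = $7,050.00 * 1.163208 = $8,200.62

$8,200.62


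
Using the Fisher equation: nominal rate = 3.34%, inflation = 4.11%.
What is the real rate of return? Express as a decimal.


Formula: (1 + r_real) = (1 + r_nom) / (1 + inflation)
Substituting: (1 + r_real) = 1.0334 / 1.0411
(1 + r_real) = 0.992604
r_real = 0.992604 - 1 = -0.007396

-0.007396


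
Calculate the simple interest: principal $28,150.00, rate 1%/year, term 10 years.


Formula: I = P * r * t
Substituting: I = $28,150.00 * 0.01 * 10
Step: I = $28,150.00 * 0.1
I = $2,815.00

$2,815.00


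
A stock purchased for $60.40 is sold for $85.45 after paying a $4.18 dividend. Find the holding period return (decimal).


Formula: HPR = (P1 - P0 + D) / P0
Gain: $85.45 - $60.40 + $4.18 = $29.23
HPR = $29.23 / $60.40 = 0.4839

0.4839


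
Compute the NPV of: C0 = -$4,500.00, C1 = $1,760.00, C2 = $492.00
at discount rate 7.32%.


Formula: NPV = C0 + C1/(1+r) + C2/(1+r)^2
Discount C1: $1,760.00 / (1 + 0.0732) = $1,639.96
Discount C2: $492.00 / (1 + 0.0732)^2 = $427.17
NPV = -$4,500.00 + $1,639.96 + $427.17 = -$2,432.87

-$2,432.87


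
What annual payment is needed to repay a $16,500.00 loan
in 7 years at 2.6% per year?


Formula: PMT = PV * r / (1 - (1+r)^(-n))
Denominator: 1 - (1 + 0.026)^(-7) = 0.164458
Numerator: $16,500.00 * 0.026 = 429.0
PMT = 429.0 / 0.164458 = $2,608.57

$2,608.57


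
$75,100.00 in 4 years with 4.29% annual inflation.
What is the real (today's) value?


Formula: Real value = nominal / (1 + inflation)^years
Price level: (1 + 0.0429)^4 = 1.182962
Real value = $75,100.00 / 1.182962 = $63,484.73

$63,484.73


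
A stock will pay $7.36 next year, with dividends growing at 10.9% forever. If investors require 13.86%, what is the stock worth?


Formula: P = D1 / (r - g)
Spread: r - g = 0.1386 - 0.109 = 0.0296
Substituting: P = $7.36 / 0.0296
P = $248.65

$248.65


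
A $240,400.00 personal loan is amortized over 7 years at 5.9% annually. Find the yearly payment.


Formula: PMT = PV * r / (1 - (1+r)^(-n))
Denominator: 1 - (1 + 0.059)^(-7) = 0.330534
Numerator: $240,400.00 * 0.059 = 14183.6
PMT = 14183.6 / 0.330534 = $42,911.12

$42,911.12


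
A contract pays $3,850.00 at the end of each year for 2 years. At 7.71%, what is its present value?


Formula: PV = PMT * (1 - (1+r)^(-n)) / r
Discount factor: (1 + 0.0771)^(-2) = 0.861962
Bracket: 1 - 0.861962 = 0.138038
PV = $3,850.00 * 0.138038 / 0.0771 = $6,892.97

$6,892.97


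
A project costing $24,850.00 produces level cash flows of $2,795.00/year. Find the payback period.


Formula: Payback = investment / annual cash flow
Substituting: Payback = $24,850.00 / $2,795.00
Payback = 8.8909 years

8.8909 years


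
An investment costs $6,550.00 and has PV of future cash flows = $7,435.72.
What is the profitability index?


Formula: PI = PV(cash flows) / initial investment
Substituting: PI = $7,435.72 / $6,550.00
PI = 1.1352

1.1352


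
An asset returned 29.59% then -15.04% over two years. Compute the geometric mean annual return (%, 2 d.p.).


Formula: Geometric mean = ((1+r1)*(1+r2))^(1/2) - 1
Product: (1 + 0.2959) * (1 + -0.1504) = 1.2959 * 0.8496 = 1.100997
Square root: 1.100997^0.5 = 1.049284
Geometric mean = 1.049284 - 1 = 0.049284
As percentage: 4.93%

4.93%


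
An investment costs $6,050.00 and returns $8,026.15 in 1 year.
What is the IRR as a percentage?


Formula: IRR = C1/C0 - 1
Substituting: IRR = $8,026.15 / $6,050.00 - 1
Ratio: 1.326636 - 1 = 0.326636
IRR = 32.6636%

32.6636%


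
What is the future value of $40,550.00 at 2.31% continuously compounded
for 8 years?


Formula: FV = P * e^(r*t)
Exponent: r*t = 0.0231 * 8 = 0.1848
e^(0.1848) = 1.202978
FV = $40,550.00 * 1.202978 = $48,780.75

$48,780.75


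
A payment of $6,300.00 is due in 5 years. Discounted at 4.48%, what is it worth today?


Formula: PV = FV / (1 + r)^n
Substituting: PV = $6,300.00 / (1 + 0.0448)^5
Discount factor: (1.0448)^5 = 1.24499
PV = $6,300.00 / 1.24499 = $5,060.28

$5,060.28


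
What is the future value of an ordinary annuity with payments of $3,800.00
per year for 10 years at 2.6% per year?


Formula: FV = PMT * ((1+r)^n - 1) / r
Growth factor: (1 + 0.026)^10 = 1.292628
Numerator: 1.292628 - 1 = 0.292628
FV = $3,800.00 * 0.292628 / 0.026 = $42,768.73

$42,768.73


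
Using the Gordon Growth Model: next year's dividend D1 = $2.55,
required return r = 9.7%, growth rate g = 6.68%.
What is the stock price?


Formula: P = D1 / (r - g)
Spread: r - g = 0.097 - 0.0668 = 0.0302
Substituting: P = $2.55 / 0.0302
P = $84.44

$84.44


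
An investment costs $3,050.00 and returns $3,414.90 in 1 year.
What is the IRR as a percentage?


Formula: IRR = C1/C0 - 1
Substituting: IRR = $3,414.90 / $3,050.00 - 1
Ratio: 1.119639 - 1 = 0.119639
IRR = 11.9639%

11.9639%


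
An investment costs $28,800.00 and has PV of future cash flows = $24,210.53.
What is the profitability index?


Formula: PI = PV(cash flows) / initial investment
Substituting: PI = $24,210.53 / $28,800.00
PI = 0.8406

0.8406


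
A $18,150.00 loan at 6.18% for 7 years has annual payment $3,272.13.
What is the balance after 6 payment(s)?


Formula: Balance = PV*(1+r)^k - PMT*((1+r)^k - 1)/r
Growth: (1 + 0.0618)^6 = 1.433033
Accumulated factor: ((1+r)^k - 1)/r = 7.007014
Balance = $18,150.00 * 1.433033 - $3,272.13 * 7.007014
Balance = $3,081.70

$3,081.70


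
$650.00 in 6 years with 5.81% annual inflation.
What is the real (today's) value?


Formula: Real value = nominal / (1 + inflation)^years
Price level: (1 + 0.0581)^6 = 1.403332
Real value = $650.00 / 1.403332 = $463.18

$463.18


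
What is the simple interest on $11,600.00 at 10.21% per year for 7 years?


Formula: I = P * r * t
Substituting: I = $11,600.00 * 0.1021 * 7
Step: I = $11,600.00 * 0.7147
I = $8,290.52

$8,290.52


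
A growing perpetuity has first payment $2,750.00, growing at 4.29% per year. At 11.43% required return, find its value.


Formula: PV = C / (r - g)
Spread: r - g = 0.1143 - 0.0429 = 0.0714
Substituting: PV = $2,750.00 / 0.0714
PV = $38,515.41

$38,515.41


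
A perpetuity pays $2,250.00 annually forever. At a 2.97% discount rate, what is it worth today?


Formula: PV = C / r
Substituting: PV = $2,250.00 / 0.0297
PV = $75,757.58

$75,757.58


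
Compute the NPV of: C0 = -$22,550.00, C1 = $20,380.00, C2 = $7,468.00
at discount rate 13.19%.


Formula: NPV = C0 + C1/(1+r) + C2/(1+r)^2
Discount C1: $20,380.00 / (1 + 0.1319) = $18,005.12
Discount C2: $7,468.00 / (1 + 0.1319)^2 = $5,828.92
NPV = -$22,550.00 + $18,005.12 + $5,828.92 = $1,284.05

$1,284.05


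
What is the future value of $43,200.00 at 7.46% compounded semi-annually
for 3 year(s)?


Formula: FV = P * (1 + r/m)^(m*t)
Period rate: r/m = 0.0746 / 2 = 0.0373
Total periods: m*t = 2 * 3 = 6
Growth factor: (1 + 0.0373)^6 = 1.245737
FV = $43,200.00 * 1.245737 = $53,815.83

$53,815.83


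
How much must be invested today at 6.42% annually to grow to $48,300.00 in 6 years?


Formula: PV = FV / (1 + r)^n
Substituting: PV = $48,300.00 / (1 + 0.0642)^6
Discount factor: (1.0642)^6 = 1.452578
PV = $48,300.00 / 1.452578 = $33,251.22

$33,251.22


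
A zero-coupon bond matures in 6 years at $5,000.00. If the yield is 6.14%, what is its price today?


Formula: Price = FV / (1 + r)^n
Substituting: Price = $5,000.00 / (1 + 0.0614)^6
Discount factor: (1.0614)^6 = 1.429797
Price = $5,000.00 / 1.429797 = $3,497.00

$3,497.00


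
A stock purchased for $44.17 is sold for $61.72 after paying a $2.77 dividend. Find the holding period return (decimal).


Formula: HPR = (P1 - P0 + D) / P0
Gain: $61.72 - $44.17 + $2.77 = $20.32
HPR = $20.32 / $44.17 = 0.46

0.46


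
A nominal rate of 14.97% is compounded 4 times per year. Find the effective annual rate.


Formula: EAR = (1 + r/m)^m - 1
Period rate: r/m = 0.1497 / 4 = 0.037425
Compounding: (1 + 0.037425)^4 = 1.158315
EAR = 1.158315 - 1 = 0.158315

0.158315


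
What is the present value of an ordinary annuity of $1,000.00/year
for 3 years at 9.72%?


Formula: PV = PMT * (1 - (1+r)^(-n)) / r
Discount factor: (1 + 0.0972)^(-3) = 0.757081
Bracket: 1 - 0.757081 = 0.242919
PV = $1,000.00 * 0.242919 / 0.0972 = $2,499.16

$2,499.16


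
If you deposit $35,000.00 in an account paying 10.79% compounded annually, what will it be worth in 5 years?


Formula: FV = P * (1 + r)^n
Substituting: FV = $35,000.00 * (1 + 0.1079)^5
Growth factor: (1.1079)^5 = 1.669179
FV = $35,000.00 * 1.669179 = $58,421.25

$58,421.25


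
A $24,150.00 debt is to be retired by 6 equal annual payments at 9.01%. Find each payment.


Formula: PMT = PV * r / (1 - (1+r)^(-n))
Denominator: 1 - (1 + 0.0901)^(-6) = 0.404061
Numerator: $24,150.00 * 0.0901 = 2175.915
PMT = 2175.915 / 0.404061 = $5,385.12

$5,385.12


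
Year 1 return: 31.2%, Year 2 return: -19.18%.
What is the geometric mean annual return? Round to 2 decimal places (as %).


Formula: Geometric mean = ((1+r1)*(1+r2))^(1/2) - 1
Product: (1 + 0.312) * (1 + -0.1918) = 1.312 * 0.8082 = 1.060358
Square root: 1.060358^0.5 = 1.029737
Geometric mean = 1.029737 - 1 = 0.029737
As percentage: 2.97%

2.97%


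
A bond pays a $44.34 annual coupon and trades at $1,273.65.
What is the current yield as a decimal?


Formula: Current yield = annual coupon / price
Substituting: CY = $44.34 / $1,273.65
CY = 0.034813

0.034813


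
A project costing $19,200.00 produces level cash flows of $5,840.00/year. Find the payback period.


Formula: Payback = investment / annual cash flow
Substituting: Payback = $19,200.00 / $5,840.00
Payback = 3.2877 years

3.2877 years


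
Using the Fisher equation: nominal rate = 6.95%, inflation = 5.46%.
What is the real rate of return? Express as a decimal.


Formula: (1 + r_real) = (1 + r_nom) / (1 + inflation)
Substituting: (1 + r_real) = 1.0695 / 1.0546
(1 + r_real) = 1.014129
r_real = 1.014129 - 1 = 0.014129

0.014129


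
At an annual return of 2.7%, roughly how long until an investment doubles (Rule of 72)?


Formula: Years ≈ 72 / r
Substituting: Years ≈ 72 / 2.7
Years ≈ 26.7

26.7 years


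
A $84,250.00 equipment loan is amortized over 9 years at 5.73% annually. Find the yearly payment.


Formula: PMT = PV * r / (1 - (1+r)^(-n))
Denominator: 1 - (1 + 0.0573)^(-9) = 0.394358
Numerator: $84,250.00 * 0.0573 = 4827.525
PMT = 4827.525 / 0.394358 = $12,241.48

$12,241.48


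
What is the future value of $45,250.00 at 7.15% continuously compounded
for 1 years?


Formula: FV = P * e^(r*t)
Exponent: r*t = 0.0715 * 1 = 0.0715
e^(0.0715) = 1.074118
FV = $45,250.00 * 1.074118 = $48,603.85

$48,603.85


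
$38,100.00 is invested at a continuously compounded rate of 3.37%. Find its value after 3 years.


Formula: FV = P * e^(r*t)
Exponent: r*t = 0.0337 * 3 = 0.1011
e^(0.1011) = 1.106387
FV = $38,100.00 * 1.106387 = $42,153.36

$42,153.36


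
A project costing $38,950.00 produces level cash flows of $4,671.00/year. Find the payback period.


Formula: Payback = investment / annual cash flow
Substituting: Payback = $38,950.00 / $4,671.00
Payback = 8.3387 years

8.3387 years


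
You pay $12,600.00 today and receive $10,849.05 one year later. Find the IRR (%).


Formula: IRR = C1/C0 - 1
Substituting: IRR = $10,849.05 / $12,600.00 - 1
Ratio: 0.861036 - 1 = -0.138964
IRR = -13.8964%

-13.8964%


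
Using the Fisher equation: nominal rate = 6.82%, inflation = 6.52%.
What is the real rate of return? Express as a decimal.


Formula: (1 + r_real) = (1 + r_nom) / (1 + inflation)
Substituting: (1 + r_real) = 1.0682 / 1.0652
(1 + r_real) = 1.002816
r_real = 1.002816 - 1 = 0.002816

0.002816


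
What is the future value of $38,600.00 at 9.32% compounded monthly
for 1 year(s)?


Formula: FV = P * (1 + r/m)^(m*t)
Period rate: r/m = 0.0932 / 12 = 0.007767
Total periods: m*t = 12 * 1 = 12
Growth factor: (1 + 0.007767)^12 = 1.097286
FV = $38,600.00 * 1.097286 = $42,355.24

$42,355.24


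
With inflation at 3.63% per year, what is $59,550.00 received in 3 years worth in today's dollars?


Formula: Real value = nominal / (1 + inflation)^years
Price level: (1 + 0.0363)^3 = 1.112901
Real value = $59,550.00 / 1.112901 = $53,508.81

$53,508.81


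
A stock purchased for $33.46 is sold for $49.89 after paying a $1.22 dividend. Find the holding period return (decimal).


Formula: HPR = (P1 - P0 + D) / P0
Gain: $49.89 - $33.46 + $1.22 = $17.65
HPR = $17.65 / $33.46 = 0.5275

0.5275


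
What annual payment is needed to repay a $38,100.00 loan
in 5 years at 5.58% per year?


Formula: PMT = PV * r / (1 - (1+r)^(-n))
Denominator: 1 - (1 + 0.0558)^(-5) = 0.23776
Numerator: $38,100.00 * 0.0558 = 2125.98
PMT = 2125.98 / 0.23776 = $8,941.70

$8,941.70


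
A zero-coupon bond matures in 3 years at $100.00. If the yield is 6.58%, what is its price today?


Formula: Price = FV / (1 + r)^n
Substituting: Price = $100.00 / (1 + 0.0658)^3
Discount factor: (1.0658)^3 = 1.210674
Price = $100.00 / 1.210674 = $82.60

$82.60


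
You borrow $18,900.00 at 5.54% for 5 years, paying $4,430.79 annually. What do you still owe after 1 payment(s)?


Formula: Balance = PV*(1+r)^k - PMT*((1+r)^k - 1)/r
Growth: (1 + 0.0554)^1 = 1.0554
Accumulated factor: ((1+r)^k - 1)/r = 1.0
Balance = $18,900.00 * 1.0554 - $4,430.79 * 1.0
Balance = $15,516.27

$15,516.27


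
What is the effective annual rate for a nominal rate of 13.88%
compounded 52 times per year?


Formula: EAR = (1 + r/m)^m - 1
Period rate: r/m = 0.1388 / 52 = 0.002669
Compounding: (1 + 0.002669)^52 = 1.148682
EAR = 1.148682 - 1 = 0.148682

0.148682


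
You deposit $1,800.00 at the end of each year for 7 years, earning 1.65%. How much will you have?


Formula: FV = PMT * ((1+r)^n - 1) / r
Growth factor: (1 + 0.0165)^7 = 1.121377
Numerator: 1.121377 - 1 = 0.121377
FV = $1,800.00 * 0.121377 / 0.0165 = $13,241.14

$13,241.14


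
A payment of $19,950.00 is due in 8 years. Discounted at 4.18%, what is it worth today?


Formula: PV = FV / (1 + r)^n
Substituting: PV = $19,950.00 / (1 + 0.0418)^8
Discount factor: (1.0418)^8 = 1.387634
PV = $19,950.00 / 1.387634 = $14,376.99

$14,376.99


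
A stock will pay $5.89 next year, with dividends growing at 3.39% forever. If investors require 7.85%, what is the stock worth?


Formula: P = D1 / (r - g)
Spread: r - g = 0.0785 - 0.0339 = 0.0446
Substituting: P = $5.89 / 0.0446
P = $132.06

$132.06


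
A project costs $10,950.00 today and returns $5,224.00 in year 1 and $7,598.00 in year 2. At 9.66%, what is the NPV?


Formula: NPV = C0 + C1/(1+r) + C2/(1+r)^2
Discount C1: $5,224.00 / (1 + 0.0966) = $4,763.82
Discount C2: $7,598.00 / (1 + 0.0966)^2 = $6,318.34
NPV = -$10,950.00 + $4,763.82 + $6,318.34 = $132.15

$132.15


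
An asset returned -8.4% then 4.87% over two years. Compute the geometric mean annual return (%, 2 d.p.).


Formula: Geometric mean = ((1+r1)*(1+r2))^(1/2) - 1
Product: (1 + -0.084) * (1 + 0.0487) = 0.916 * 1.0487 = 0.960609
Square root: 0.960609^0.5 = 0.980107
Geometric mean = 0.980107 - 1 = -0.019893
As percentage: -1.99%

-1.99%


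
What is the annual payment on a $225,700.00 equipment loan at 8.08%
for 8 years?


Formula: PMT = PV * r / (1 - (1+r)^(-n))
Denominator: 1 - (1 + 0.0808)^(-8) = 0.462922
Numerator: $225,700.00 * 0.0808 = 18236.56
PMT = 18236.56 / 0.462922 = $39,394.45

$39,394.45


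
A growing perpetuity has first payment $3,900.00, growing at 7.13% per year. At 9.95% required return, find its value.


Formula: PV = C / (r - g)
Spread: r - g = 0.0995 - 0.0713 = 0.0282
Substituting: PV = $3,900.00 / 0.0282
PV = $138,297.87

$138,297.87


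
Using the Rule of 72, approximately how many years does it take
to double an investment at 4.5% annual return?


Formula: Years ≈ 72 / r
Substituting: Years ≈ 72 / 4.5
Years ≈ 16.0

16.0 years


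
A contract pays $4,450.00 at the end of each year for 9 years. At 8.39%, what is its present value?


Formula: PV = PMT * (1 - (1+r)^(-n)) / r
Discount factor: (1 + 0.0839)^(-9) = 0.484281
Bracket: 1 - 0.484281 = 0.515719
PV = $4,450.00 * 0.515719 / 0.0839 = $27,353.41

$27,353.41


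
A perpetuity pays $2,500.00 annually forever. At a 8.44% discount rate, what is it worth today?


Formula: PV = C / r
Substituting: PV = $2,500.00 / 0.0844
PV = $29,620.85

$29,620.85


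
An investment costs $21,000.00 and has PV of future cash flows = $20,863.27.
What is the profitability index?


Formula: PI = PV(cash flows) / initial investment
Substituting: PI = $20,863.27 / $21,000.00
PI = 0.9935

0.9935


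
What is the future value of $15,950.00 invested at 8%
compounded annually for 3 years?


Formula: FV = P * (1 + r)^n
Substituting: FV = $15,950.00 * (1 + 0.08)^3
Growth factor: (1.08)^3 = 1.259712
FV = $15,950.00 * 1.259712 = $20,092.41

$20,092.41


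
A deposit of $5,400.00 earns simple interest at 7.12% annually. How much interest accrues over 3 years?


Formula: I = P * r * t
Substituting: I = $5,400.00 * 0.0712 * 3
Step: I = $5,400.00 * 0.2136
I = $1,153.44

$1,153.44


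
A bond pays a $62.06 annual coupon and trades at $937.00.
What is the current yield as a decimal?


Formula: Current yield = annual coupon / price
Substituting: CY = $62.06 / $937.00
CY = 0.066233

0.066233


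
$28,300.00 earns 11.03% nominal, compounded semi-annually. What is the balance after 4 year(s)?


Formula: FV = P * (1 + r/m)^(m*t)
Period rate: r/m = 0.1103 / 2 = 0.05515
Total periods: m*t = 2 * 4 = 8
Growth factor: (1 + 0.05515)^8 = 1.536433
FV = $28,300.00 * 1.536433 = $43,481.05

$43,481.05


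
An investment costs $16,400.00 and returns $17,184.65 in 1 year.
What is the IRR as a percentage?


Formula: IRR = C1/C0 - 1
Substituting: IRR = $17,184.65 / $16,400.00 - 1
Ratio: 1.047845 - 1 = 0.047845
IRR = 4.7845%

4.7845%


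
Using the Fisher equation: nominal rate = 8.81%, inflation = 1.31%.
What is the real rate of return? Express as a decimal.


Formula: (1 + r_real) = (1 + r_nom) / (1 + inflation)
Substituting: (1 + r_real) = 1.0881 / 1.0131
(1 + r_real) = 1.07403
r_real = 1.07403 - 1 = 0.07403

0.07403


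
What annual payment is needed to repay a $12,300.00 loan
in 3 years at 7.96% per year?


Formula: PMT = PV * r / (1 - (1+r)^(-n))
Denominator: 1 - (1 + 0.0796)^(-3) = 0.205285
Numerator: $12,300.00 * 0.0796 = 979.08
PMT = 979.08 / 0.205285 = $4,769.37

$4,769.37


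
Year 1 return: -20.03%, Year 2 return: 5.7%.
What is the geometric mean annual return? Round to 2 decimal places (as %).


Formula: Geometric mean = ((1+r1)*(1+r2))^(1/2) - 1
Product: (1 + -0.2003) * (1 + 0.057) = 0.7997 * 1.057 = 0.845283
Square root: 0.845283^0.5 = 0.919393
Geometric mean = 0.919393 - 1 = -0.080607
As percentage: -8.06%

-8.06%


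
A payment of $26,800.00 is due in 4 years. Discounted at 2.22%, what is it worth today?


Formula: PV = FV / (1 + r)^n
Substituting: PV = $26,800.00 / (1 + 0.0222)^4
Discount factor: (1.0222)^4 = 1.091801
PV = $26,800.00 / 1.091801 = $24,546.60

$24,546.60


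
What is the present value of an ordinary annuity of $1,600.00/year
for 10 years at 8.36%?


Formula: PV = PMT * (1 - (1+r)^(-n)) / r
Discount factor: (1 + 0.0836)^(-10) = 0.448033
Bracket: 1 - 0.448033 = 0.551967
PV = $1,600.00 * 0.551967 / 0.0836 = $10,563.96

$10,563.96


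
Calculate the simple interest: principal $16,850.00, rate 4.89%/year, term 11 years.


Formula: I = P * r * t
Substituting: I = $16,850.00 * 0.0489 * 11
Step: I = $16,850.00 * 0.5379
I = $9,063.62

$9,063.62


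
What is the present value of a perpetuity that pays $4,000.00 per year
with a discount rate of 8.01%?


Formula: PV = C / r
Substituting: PV = $4,000.00 / 0.0801
PV = $49,937.58

$49,937.58


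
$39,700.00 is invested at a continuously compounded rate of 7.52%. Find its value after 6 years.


Formula: FV = P * e^(r*t)
Exponent: r*t = 0.0752 * 6 = 0.4512
e^(0.4512) = 1.570195
FV = $39,700.00 * 1.570195 = $62,336.75

$62,336.75


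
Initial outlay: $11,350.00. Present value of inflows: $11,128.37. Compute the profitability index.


Formula: PI = PV(cash flows) / initial investment
Substituting: PI = $11,128.37 / $11,350.00
PI = 0.9805

0.9805


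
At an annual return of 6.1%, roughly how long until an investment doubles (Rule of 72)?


Formula: Years ≈ 72 / r
Substituting: Years ≈ 72 / 6.1
Years ≈ 11.8

11.8 years


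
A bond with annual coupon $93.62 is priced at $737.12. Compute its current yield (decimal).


Formula: Current yield = annual coupon / price
Substituting: CY = $93.62 / $737.12
CY = 0.127008

0.127008


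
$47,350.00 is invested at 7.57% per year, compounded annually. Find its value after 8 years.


Formula: FV = P * (1 + r)^n
Substituting: FV = $47,350.00 * (1 + 0.0757)^8
Growth factor: (1.0757)^8 = 1.79279
FV = $47,350.00 * 1.79279 = $84,888.59

$84,888.59


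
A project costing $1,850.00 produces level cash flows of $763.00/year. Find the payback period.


Formula: Payback = investment / annual cash flow
Substituting: Payback = $1,850.00 / $763.00
Payback = 2.4246 years

2.4246 years


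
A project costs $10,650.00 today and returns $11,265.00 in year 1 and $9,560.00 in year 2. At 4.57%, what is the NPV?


Formula: NPV = C0 + C1/(1+r) + C2/(1+r)^2
Discount C1: $11,265.00 / (1 + 0.0457) = $10,772.69
Discount C2: $9,560.00 / (1 + 0.0457)^2 = $8,742.66
NPV = -$10,650.00 + $10,772.69 + $8,742.66 = $8,865.35

$8,865.35


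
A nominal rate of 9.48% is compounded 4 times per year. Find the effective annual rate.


Formula: EAR = (1 + r/m)^m - 1
Period rate: r/m = 0.0948 / 4 = 0.0237
Compounding: (1 + 0.0237)^4 = 1.098224
EAR = 1.098224 - 1 = 0.098224

0.098224


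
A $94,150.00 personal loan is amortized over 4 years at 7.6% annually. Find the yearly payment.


Formula: PMT = PV * r / (1 - (1+r)^(-n))
Denominator: 1 - (1 + 0.076)^(-4) = 0.253979
Numerator: $94,150.00 * 0.076 = 7155.4
PMT = 7155.4 / 0.253979 = $28,173.17

$28,173.17


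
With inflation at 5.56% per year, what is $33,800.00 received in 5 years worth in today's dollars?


Formula: Real value = nominal / (1 + inflation)^years
Price level: (1 + 0.0556)^5 = 1.310681
Real value = $33,800.00 / 1.310681 = $25,788.13

$25,788.13


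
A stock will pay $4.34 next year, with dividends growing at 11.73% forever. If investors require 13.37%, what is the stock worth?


Formula: P = D1 / (r - g)
Spread: r - g = 0.1337 - 0.1173 = 0.0164
Substituting: P = $4.34 / 0.0164
P = $264.63

$264.63


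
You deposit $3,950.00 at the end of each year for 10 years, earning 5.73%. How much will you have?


Formula: FV = PMT * ((1+r)^n - 1) / r
Growth factor: (1 + 0.0573)^10 = 1.745751
Numerator: 1.745751 - 1 = 0.745751
FV = $3,950.00 * 0.745751 / 0.0573 = $51,408.67

$51,408.67


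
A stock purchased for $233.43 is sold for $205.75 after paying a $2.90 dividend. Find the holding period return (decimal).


Formula: HPR = (P1 - P0 + D) / P0
Gain: $205.75 - $233.43 + $2.90 = -$24.78
HPR = -$24.78 / $233.43 = -0.1062

-0.1062


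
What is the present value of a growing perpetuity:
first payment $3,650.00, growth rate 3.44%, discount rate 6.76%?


Formula: PV = C / (r - g)
Spread: r - g = 0.0676 - 0.0344 = 0.0332
Substituting: PV = $3,650.00 / 0.0332
PV = $109,939.76

$109,939.76


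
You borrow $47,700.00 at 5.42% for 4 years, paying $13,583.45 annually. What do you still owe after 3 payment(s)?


Formula: Balance = PV*(1+r)^k - PMT*((1+r)^k - 1)/r
Growth: (1 + 0.0542)^3 = 1.171572
Accumulated factor: ((1+r)^k - 1)/r = 3.165538
Balance = $47,700.00 * 1.171572 - $13,583.45 * 3.165538
Balance = $12,885.07

$12,885.07


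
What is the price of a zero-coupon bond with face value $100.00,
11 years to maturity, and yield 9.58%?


Formula: Price = FV / (1 + r)^n
Substituting: Price = $100.00 / (1 + 0.0958)^11
Discount factor: (1.0958)^11 = 2.735547
Price = $100.00 / 2.735547 = $36.56

$36.56


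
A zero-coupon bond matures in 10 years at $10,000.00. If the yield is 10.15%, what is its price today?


Formula: Price = FV / (1 + r)^n
Substituting: Price = $10,000.00 / (1 + 0.1015)^10
Discount factor: (1.1015)^10 = 2.62933
Price = $10,000.00 / 2.62933 = $3,803.25

$3,803.25


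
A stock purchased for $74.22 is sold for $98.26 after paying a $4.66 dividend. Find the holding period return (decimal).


Formula: HPR = (P1 - P0 + D) / P0
Gain: $98.26 - $74.22 + $4.66 = $28.70
HPR = $28.70 / $74.22 = 0.3867

0.3867


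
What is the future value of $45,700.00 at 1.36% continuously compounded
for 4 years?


Formula: FV = P * e^(r*t)
Exponent: r*t = 0.0136 * 4 = 0.0544
e^(0.0544) = 1.055907
FV = $45,700.00 * 1.055907 = $48,254.94

$48,254.94


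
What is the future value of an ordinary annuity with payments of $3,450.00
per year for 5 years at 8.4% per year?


Formula: FV = PMT * ((1+r)^n - 1) / r
Growth factor: (1 + 0.084)^5 = 1.49674
Numerator: 1.49674 - 1 = 0.49674
FV = $3,450.00 * 0.49674 / 0.084 = $20,401.83

$20,401.83


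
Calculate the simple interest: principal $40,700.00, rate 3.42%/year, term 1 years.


Formula: I = P * r * t
Substituting: I = $40,700.00 * 0.0342 * 1
Step: I = $40,700.00 * 0.0342
I = $1,391.94

$1,391.94


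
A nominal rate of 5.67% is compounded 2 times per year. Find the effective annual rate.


Formula: EAR = (1 + r/m)^m - 1
Period rate: r/m = 0.0567 / 2 = 0.02835
Compounding: (1 + 0.02835)^2 = 1.057504
EAR = 1.057504 - 1 = 0.057504

0.057504


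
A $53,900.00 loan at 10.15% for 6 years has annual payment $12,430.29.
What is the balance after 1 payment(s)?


Formula: Balance = PV*(1+r)^k - PMT*((1+r)^k - 1)/r
Growth: (1 + 0.1015)^1 = 1.1015
Accumulated factor: ((1+r)^k - 1)/r = 1.0
Balance = $53,900.00 * 1.1015 - $12,430.29 * 1.0
Balance = $46,940.56

$46,940.56


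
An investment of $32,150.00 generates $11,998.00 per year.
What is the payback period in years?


Formula: Payback = investment / annual cash flow
Substituting: Payback = $32,150.00 / $11,998.00
Payback = 2.6796 years

2.6796 years


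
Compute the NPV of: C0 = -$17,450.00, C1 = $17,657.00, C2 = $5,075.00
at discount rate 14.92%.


Formula: NPV = C0 + C1/(1+r) + C2/(1+r)^2
Discount C1: $17,657.00 / (1 + 0.1492) = $15,364.60
Discount C2: $5,075.00 / (1 + 0.1492)^2 = $3,842.77
NPV = -$17,450.00 + $15,364.60 + $3,842.77 = $1,757.38

$1,757.38


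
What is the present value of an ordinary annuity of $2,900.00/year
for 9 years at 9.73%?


Formula: PV = PMT * (1 - (1+r)^(-n)) / r
Discount factor: (1 + 0.0973)^(-9) = 0.433582
Bracket: 1 - 0.433582 = 0.566418
PV = $2,900.00 * 0.566418 / 0.0973 = $16,881.92

$16,881.92


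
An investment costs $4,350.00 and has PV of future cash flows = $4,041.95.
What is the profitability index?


Formula: PI = PV(cash flows) / initial investment
Substituting: PI = $4,041.95 / $4,350.00
PI = 0.9292

0.9292


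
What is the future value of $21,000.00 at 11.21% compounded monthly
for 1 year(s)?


Formula: FV = P * (1 + r/m)^(m*t)
Period rate: r/m = 0.1121 / 12 = 0.009342
Total periods: m*t = 12 * 1 = 12
Growth factor: (1 + 0.009342)^12 = 1.118043
FV = $21,000.00 * 1.118043 = $23,478.90

$23,478.90


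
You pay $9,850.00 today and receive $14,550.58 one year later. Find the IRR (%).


Formula: IRR = C1/C0 - 1
Substituting: IRR = $14,550.58 / $9,850.00 - 1
Ratio: 1.477216 - 1 = 0.477216
IRR = 47.7216%

47.7216%


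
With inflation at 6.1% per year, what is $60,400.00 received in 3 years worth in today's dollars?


Formula: Real value = nominal / (1 + inflation)^years
Price level: (1 + 0.061)^3 = 1.19439
Real value = $60,400.00 / 1.19439 = $50,569.75

$50,569.75


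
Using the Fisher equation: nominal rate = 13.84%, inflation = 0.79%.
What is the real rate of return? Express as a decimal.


Formula: (1 + r_real) = (1 + r_nom) / (1 + inflation)
Substituting: (1 + r_real) = 1.1384 / 1.0079
(1 + r_real) = 1.129477
r_real = 1.129477 - 1 = 0.129477

0.129477


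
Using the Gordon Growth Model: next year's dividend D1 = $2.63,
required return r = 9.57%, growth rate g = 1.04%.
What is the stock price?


Formula: P = D1 / (r - g)
Spread: r - g = 0.0957 - 0.0104 = 0.0853
Substituting: P = $2.63 / 0.0853
P = $30.83

$30.83


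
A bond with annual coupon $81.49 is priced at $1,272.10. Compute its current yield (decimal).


Formula: Current yield = annual coupon / price
Substituting: CY = $81.49 / $1,272.10
CY = 0.064059

0.064059


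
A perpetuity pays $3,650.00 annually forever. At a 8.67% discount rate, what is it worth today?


Formula: PV = C / r
Substituting: PV = $3,650.00 / 0.0867
PV = $42,099.19

$42,099.19


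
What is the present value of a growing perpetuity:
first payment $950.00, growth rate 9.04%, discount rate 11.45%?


Formula: PV = C / (r - g)
Spread: r - g = 0.1145 - 0.0904 = 0.0241
Substituting: PV = $950.00 / 0.0241
PV = $39,419.09

$39,419.09


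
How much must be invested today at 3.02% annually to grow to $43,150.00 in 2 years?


Formula: PV = FV / (1 + r)^n
Substituting: PV = $43,150.00 / (1 + 0.0302)^2
Discount factor: (1.0302)^2 = 1.061312
PV = $43,150.00 / 1.061312 = $40,657.22

$40,657.22


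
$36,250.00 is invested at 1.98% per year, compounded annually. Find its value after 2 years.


Formula: FV = P * (1 + r)^n
Substituting: FV = $36,250.00 * (1 + 0.0198)^2
Growth factor: (1.0198)^2 = 1.039992
FV = $36,250.00 * 1.039992 = $37,699.71

$37,699.71


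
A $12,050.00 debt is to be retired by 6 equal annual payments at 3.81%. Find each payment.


Formula: PMT = PV * r / (1 - (1+r)^(-n))
Denominator: 1 - (1 + 0.0381)^(-6) = 0.200967
Numerator: $12,050.00 * 0.0381 = 459.105
PMT = 459.105 / 0.200967 = $2,284.48

$2,284.48


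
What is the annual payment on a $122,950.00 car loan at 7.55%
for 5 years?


Formula: PMT = PV * r / (1 - (1+r)^(-n))
Denominator: 1 - (1 + 0.0755)^(-5) = 0.305059
Numerator: $122,950.00 * 0.0755 = 9282.725
PMT = 9282.725 / 0.305059 = $30,429.28

$30,429.28


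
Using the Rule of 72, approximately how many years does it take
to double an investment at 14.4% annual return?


Formula: Years ≈ 72 / r
Substituting: Years ≈ 72 / 14.4
Years ≈ 5.0

5.0 years


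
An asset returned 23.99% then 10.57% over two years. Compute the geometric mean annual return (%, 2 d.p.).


Formula: Geometric mean = ((1+r1)*(1+r2))^(1/2) - 1
Product: (1 + 0.2399) * (1 + 0.1057) = 1.2399 * 1.1057 = 1.370957
Square root: 1.370957^0.5 = 1.170879
Geometric mean = 1.170879 - 1 = 0.170879
As percentage: 17.09%

17.09%


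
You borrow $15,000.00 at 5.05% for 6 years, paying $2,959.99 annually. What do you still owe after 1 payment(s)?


Formula: Balance = PV*(1+r)^k - PMT*((1+r)^k - 1)/r
Growth: (1 + 0.0505)^1 = 1.0505
Accumulated factor: ((1+r)^k - 1)/r = 1.0
Balance = $15,000.00 * 1.0505 - $2,959.99 * 1.0
Balance = $12,797.51

$12,797.51


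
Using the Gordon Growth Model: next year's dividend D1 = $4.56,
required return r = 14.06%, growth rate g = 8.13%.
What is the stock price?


Formula: P = D1 / (r - g)
Spread: r - g = 0.1406 - 0.0813 = 0.0593
Substituting: P = $4.56 / 0.0593
P = $76.90

$76.90


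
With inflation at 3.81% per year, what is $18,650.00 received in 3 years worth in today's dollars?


Formula: Real value = nominal / (1 + inflation)^years
Price level: (1 + 0.0381)^3 = 1.11871
Real value = $18,650.00 / 1.11871 = $16,670.99

$16,670.99


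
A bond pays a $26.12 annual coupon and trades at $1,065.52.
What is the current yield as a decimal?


Formula: Current yield = annual coupon / price
Substituting: CY = $26.12 / $1,065.52
CY = 0.024514

0.024514


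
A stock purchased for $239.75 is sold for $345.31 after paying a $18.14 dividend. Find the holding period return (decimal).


Formula: HPR = (P1 - P0 + D) / P0
Gain: $345.31 - $239.75 + $18.14 = $123.70
HPR = $123.70 / $239.75 = 0.516

0.516
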